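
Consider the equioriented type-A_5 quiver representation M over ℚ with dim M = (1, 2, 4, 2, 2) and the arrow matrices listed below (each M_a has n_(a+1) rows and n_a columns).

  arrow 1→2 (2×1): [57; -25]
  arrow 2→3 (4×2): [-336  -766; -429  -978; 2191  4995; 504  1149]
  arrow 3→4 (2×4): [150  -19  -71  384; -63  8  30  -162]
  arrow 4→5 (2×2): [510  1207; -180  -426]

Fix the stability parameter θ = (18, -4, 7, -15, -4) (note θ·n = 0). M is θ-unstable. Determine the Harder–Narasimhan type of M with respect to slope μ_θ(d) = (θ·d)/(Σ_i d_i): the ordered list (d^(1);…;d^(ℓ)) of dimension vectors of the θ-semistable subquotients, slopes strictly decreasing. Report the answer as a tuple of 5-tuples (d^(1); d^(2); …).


Interval decomposition of M: I[1,5], I[2,4], I[3,3]^2, I[5,5].
HN type (ℓ=3): μ^(1)=7; μ^(2)=2/5; μ^(3)=-4

((0, 0, 2, 0, 0); (1, 1, 1, 1, 1); (0, 1, 1, 1, 1))


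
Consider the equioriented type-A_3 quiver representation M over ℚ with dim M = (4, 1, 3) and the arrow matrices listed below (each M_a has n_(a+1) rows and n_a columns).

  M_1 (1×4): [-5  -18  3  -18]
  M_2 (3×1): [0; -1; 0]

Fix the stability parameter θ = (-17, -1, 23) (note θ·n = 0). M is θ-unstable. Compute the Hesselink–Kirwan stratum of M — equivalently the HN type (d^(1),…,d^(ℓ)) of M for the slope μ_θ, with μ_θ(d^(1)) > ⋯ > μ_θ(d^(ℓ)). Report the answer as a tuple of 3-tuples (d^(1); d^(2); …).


Barcode: M ≅ I[1,1]^3, I[1,3], I[3,3]^2. HN layers by μ_θ (3 steps, strictly decreasing):
  μ^(1)=23; μ^(2)=-1; μ^(3)=-17

((0, 0, 3); (0, 1, 0); (4, 0, 0))


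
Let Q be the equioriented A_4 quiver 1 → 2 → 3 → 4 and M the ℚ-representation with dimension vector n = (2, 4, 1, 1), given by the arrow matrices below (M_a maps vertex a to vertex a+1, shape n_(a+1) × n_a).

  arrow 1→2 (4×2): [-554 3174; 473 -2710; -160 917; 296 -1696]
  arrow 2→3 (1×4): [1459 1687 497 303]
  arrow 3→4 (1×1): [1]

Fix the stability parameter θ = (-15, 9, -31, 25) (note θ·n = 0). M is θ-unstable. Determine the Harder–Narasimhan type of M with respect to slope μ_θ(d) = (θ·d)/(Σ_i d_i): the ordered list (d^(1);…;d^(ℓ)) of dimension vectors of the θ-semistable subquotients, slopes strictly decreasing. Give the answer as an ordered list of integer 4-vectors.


Interval decomposition of M: I[1,2], I[1,4], I[2,2]^2.
HN type (ℓ=4): μ^(1)=25; μ^(2)=9; μ^(3)=-11; μ^(4)=-15

((0, 0, 0, 1); (0, 3, 0, 0); (0, 1, 1, 0); (2, 0, 0, 0))


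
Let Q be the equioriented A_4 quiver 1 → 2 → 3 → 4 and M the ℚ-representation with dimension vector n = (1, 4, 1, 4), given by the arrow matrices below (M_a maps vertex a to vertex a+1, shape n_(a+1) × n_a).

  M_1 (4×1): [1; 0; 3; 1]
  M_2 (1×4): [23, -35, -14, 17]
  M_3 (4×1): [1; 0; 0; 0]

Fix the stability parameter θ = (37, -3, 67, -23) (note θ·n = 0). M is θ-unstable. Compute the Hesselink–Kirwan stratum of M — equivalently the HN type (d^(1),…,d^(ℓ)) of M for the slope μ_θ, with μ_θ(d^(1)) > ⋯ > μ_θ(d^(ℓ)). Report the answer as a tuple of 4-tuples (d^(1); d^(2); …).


Via rank(M_{q-1}∘⋯∘M_p): M ≅ I[1,4], I[2,2]^3, I[4,4]^3.
μ_θ-semistable layers: μ^(1)=22; μ^(2)=17; μ^(3)=-3; μ^(4)=-23

((0, 0, 1, 1); (1, 1, 0, 0); (0, 3, 0, 0); (0, 0, 0, 3))


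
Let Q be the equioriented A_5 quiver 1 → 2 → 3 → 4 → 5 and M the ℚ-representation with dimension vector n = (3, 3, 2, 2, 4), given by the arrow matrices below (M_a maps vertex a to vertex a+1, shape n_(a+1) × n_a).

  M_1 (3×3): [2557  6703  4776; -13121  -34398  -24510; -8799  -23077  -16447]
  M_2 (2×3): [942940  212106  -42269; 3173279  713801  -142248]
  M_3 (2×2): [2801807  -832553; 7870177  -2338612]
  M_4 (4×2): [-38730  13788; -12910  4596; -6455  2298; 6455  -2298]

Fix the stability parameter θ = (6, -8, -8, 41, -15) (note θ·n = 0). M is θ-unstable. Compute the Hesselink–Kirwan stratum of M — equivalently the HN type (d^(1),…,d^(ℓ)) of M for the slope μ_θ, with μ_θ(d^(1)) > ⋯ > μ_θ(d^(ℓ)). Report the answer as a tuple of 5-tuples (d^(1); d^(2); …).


Barcode: M ≅ I[1,2], I[1,4], I[1,5], I[5,5]^3. HN layers by μ_θ (5 steps, strictly decreasing):
  μ^(1)=41; μ^(2)=13; μ^(3)=-1; μ^(4)=-10/3; μ^(5)=-15

((0, 0, 0, 1, 0); (0, 0, 0, 1, 1); (1, 1, 0, 0, 0); (2, 2, 2, 0, 0); (0, 0, 0, 0, 3))


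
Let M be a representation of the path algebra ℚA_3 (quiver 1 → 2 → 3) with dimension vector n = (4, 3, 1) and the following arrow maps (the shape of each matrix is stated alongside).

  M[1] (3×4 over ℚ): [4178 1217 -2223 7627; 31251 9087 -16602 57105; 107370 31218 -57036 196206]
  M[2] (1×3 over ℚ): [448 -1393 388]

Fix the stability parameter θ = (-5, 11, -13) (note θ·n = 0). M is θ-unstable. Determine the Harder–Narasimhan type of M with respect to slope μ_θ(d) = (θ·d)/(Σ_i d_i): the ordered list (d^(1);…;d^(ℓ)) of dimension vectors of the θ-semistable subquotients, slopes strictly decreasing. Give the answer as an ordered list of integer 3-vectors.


Barcode: M ≅ I[1,1]^2, I[1,2], I[1,3], I[2,2]. HN layers by μ_θ (3 steps, strictly decreasing):
  μ^(1)=11; μ^(2)=-1; μ^(3)=-5

((0, 2, 0); (0, 1, 1); (4, 0, 0))


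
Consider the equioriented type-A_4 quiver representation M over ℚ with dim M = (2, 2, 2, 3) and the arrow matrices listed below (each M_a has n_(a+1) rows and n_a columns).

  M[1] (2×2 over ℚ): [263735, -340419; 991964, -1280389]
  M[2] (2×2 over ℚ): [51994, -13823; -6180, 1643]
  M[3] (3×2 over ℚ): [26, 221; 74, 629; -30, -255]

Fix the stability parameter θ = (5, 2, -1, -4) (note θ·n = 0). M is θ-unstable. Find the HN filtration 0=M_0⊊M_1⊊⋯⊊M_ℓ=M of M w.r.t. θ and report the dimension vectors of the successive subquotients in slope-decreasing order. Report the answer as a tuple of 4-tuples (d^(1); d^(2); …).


Via rank(M_{q-1}∘⋯∘M_p): M ≅ I[1,3], I[1,4], I[4,4]^2.
μ_θ-semistable layers: μ^(1)=2; μ^(2)=1/2; μ^(3)=-4

((1, 1, 1, 0); (1, 1, 1, 1); (0, 0, 0, 2))


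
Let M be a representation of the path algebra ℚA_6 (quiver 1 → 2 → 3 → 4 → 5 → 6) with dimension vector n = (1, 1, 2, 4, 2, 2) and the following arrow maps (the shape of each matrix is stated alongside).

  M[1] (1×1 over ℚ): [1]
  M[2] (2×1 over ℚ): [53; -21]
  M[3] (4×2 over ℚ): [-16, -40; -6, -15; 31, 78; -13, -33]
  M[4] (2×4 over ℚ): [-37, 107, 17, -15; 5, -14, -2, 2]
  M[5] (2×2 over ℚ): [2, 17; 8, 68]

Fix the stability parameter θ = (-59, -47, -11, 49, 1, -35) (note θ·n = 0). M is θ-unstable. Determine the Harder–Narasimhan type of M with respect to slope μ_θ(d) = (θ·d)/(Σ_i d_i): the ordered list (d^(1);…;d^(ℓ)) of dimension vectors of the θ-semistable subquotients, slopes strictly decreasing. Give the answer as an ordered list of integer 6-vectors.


Interval decomposition of M: I[1,4], I[3,6], I[4,4], I[4,5], I[6,6].
HN type (ℓ=7): μ^(1)=49; μ^(2)=25; μ^(3)=5; μ^(4)=-11; μ^(5)=-35; μ^(6)=-47; μ^(7)=-59

((0, 0, 0, 2, 0, 0); (0, 0, 0, 1, 1, 0); (0, 0, 0, 1, 1, 1); (0, 0, 2, 0, 0, 0); (0, 0, 0, 0, 0, 1); (0, 1, 0, 0, 0, 0); (1, 0, 0, 0, 0, 0))


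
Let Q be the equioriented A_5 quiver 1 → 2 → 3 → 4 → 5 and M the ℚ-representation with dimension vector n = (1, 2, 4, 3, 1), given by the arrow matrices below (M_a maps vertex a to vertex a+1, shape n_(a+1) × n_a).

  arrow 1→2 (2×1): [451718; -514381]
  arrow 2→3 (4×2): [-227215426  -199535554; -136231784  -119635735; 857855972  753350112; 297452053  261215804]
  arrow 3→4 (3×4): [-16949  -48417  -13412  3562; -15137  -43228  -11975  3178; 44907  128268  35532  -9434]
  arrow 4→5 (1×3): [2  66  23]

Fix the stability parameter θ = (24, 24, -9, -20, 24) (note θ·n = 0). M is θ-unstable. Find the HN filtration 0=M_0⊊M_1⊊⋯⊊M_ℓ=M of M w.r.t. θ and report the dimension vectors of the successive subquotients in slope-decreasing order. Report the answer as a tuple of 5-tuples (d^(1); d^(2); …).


Interval decomposition of M: I[1,4], I[2,3], I[3,4], I[3,5].
HN type (ℓ=4): μ^(1)=24; μ^(2)=15/2; μ^(3)=19/4; μ^(4)=-29/2

((0, 0, 0, 0, 1); (0, 1, 1, 0, 0); (1, 1, 1, 1, 0); (0, 0, 2, 2, 0))


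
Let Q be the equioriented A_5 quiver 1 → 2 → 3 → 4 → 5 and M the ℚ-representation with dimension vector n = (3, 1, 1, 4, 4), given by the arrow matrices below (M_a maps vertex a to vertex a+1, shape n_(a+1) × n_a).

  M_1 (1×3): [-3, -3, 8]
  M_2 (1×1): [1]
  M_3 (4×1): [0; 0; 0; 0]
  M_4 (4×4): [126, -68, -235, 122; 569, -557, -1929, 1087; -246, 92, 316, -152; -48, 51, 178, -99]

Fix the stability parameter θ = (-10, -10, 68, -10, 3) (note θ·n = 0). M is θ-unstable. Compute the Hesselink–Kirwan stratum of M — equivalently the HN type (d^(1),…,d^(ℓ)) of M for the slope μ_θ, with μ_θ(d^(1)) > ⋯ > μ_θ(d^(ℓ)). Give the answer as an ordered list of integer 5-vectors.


Via rank(M_{q-1}∘⋯∘M_p): M ≅ I[1,1]^2, I[1,3], I[4,5]^4.
μ_θ-semistable layers: μ^(1)=68; μ^(2)=3; μ^(3)=-10

((0, 0, 1, 0, 0); (0, 0, 0, 0, 4); (3, 1, 0, 4, 0))


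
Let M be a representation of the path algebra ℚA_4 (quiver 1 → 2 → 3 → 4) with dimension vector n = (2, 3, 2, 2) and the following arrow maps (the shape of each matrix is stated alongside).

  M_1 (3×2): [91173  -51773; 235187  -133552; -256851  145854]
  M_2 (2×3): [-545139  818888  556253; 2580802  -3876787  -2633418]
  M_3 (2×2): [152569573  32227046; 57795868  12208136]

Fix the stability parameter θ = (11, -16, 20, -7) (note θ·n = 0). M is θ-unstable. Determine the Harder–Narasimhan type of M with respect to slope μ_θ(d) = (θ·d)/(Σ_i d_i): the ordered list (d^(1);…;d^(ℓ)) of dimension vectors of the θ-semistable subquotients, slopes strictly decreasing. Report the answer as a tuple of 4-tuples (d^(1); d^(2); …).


Via rank(M_{q-1}∘⋯∘M_p): M ≅ I[1,3], I[1,4], I[2,2], I[4,4].
μ_θ-semistable layers: μ^(1)=20; μ^(2)=13/2; μ^(3)=-5/2; μ^(4)=-7; μ^(5)=-16

((0, 0, 1, 0); (0, 0, 1, 1); (2, 2, 0, 0); (0, 0, 0, 1); (0, 1, 0, 0))


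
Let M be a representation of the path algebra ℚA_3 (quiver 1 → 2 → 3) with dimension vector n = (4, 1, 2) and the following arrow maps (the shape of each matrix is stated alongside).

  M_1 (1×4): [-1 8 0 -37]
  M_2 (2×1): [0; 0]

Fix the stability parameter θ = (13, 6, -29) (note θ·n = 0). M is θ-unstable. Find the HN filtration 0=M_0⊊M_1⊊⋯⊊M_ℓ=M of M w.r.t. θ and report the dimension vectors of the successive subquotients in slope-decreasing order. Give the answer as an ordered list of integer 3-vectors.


Barcode: M ≅ I[1,1]^3, I[1,2], I[3,3]^2. HN layers by μ_θ (3 steps, strictly decreasing):
  μ^(1)=13; μ^(2)=19/2; μ^(3)=-29

((3, 0, 0); (1, 1, 0); (0, 0, 2))


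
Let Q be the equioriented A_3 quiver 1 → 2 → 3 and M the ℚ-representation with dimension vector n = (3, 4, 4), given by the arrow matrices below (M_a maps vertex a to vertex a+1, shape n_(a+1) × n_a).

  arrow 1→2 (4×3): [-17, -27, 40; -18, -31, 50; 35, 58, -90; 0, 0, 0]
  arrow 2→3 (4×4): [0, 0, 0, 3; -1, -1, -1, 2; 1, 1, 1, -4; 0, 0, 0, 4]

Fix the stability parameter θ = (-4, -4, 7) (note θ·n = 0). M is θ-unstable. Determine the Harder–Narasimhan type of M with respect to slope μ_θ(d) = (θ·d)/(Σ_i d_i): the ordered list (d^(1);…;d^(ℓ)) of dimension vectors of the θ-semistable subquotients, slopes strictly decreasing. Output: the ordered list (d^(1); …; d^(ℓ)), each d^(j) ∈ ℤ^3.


Interval decomposition of M: I[1,1], I[1,2]^2, I[2,3]^2, I[3,3]^2.
HN type (ℓ=2): μ^(1)=7; μ^(2)=-4

((0, 0, 4); (3, 4, 0))


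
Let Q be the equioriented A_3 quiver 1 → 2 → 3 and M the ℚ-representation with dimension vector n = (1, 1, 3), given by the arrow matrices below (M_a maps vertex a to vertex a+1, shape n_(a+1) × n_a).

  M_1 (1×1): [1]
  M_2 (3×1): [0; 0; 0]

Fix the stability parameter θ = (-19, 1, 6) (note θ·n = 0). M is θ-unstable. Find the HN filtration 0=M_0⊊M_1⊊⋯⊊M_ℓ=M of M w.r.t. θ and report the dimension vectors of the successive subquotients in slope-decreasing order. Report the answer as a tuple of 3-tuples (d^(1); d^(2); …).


Via rank(M_{q-1}∘⋯∘M_p): M ≅ I[1,2], I[3,3]^3.
μ_θ-semistable layers: μ^(1)=6; μ^(2)=1; μ^(3)=-19

((0, 0, 3); (0, 1, 0); (1, 0, 0))


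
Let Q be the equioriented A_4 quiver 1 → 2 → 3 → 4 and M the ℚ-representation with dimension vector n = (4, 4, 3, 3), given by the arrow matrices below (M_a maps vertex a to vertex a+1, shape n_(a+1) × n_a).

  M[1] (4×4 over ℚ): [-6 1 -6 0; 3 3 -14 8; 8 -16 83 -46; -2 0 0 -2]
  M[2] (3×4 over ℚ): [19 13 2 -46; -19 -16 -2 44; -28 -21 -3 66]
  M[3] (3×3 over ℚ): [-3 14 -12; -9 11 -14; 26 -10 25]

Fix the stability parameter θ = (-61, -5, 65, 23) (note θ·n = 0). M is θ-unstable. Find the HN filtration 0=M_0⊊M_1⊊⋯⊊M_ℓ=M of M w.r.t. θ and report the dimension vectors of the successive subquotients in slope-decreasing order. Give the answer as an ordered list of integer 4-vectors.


Via rank(M_{q-1}∘⋯∘M_p): M ≅ I[1,2], I[1,4]^3.
μ_θ-semistable layers: μ^(1)=44; μ^(2)=-5; μ^(3)=-61

((0, 0, 3, 3); (0, 4, 0, 0); (4, 0, 0, 0))


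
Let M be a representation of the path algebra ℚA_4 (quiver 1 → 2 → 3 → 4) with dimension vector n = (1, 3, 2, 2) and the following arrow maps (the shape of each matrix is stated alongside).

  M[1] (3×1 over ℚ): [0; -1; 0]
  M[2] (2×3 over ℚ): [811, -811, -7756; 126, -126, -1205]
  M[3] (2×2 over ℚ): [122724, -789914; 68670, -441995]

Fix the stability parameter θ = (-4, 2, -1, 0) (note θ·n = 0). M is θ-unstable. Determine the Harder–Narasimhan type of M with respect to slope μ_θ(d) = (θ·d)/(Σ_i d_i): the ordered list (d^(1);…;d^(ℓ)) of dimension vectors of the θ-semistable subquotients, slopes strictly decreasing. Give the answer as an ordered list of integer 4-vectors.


Barcode: M ≅ I[1,3], I[2,2], I[2,4], I[4,4]. HN layers by μ_θ (5 steps, strictly decreasing):
  μ^(1)=2; μ^(2)=1/2; μ^(3)=1/3; μ^(4)=0; μ^(5)=-4

((0, 1, 0, 0); (0, 1, 1, 0); (0, 1, 1, 1); (0, 0, 0, 1); (1, 0, 0, 0))


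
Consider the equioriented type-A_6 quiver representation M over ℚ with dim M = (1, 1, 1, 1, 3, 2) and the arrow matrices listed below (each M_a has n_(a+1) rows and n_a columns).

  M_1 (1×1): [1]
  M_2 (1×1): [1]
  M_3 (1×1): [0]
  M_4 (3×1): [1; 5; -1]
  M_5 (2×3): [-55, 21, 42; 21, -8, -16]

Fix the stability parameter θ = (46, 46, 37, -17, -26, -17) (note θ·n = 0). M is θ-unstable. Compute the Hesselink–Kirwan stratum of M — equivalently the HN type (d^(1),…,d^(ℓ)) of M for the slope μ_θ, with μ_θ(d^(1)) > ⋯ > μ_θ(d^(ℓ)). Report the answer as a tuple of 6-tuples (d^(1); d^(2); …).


Barcode: M ≅ I[1,3], I[4,6], I[5,5], I[5,6]. HN layers by μ_θ (4 steps, strictly decreasing):
  μ^(1)=43; μ^(2)=-17; μ^(3)=-43/2; μ^(4)=-26

((1, 1, 1, 0, 0, 0); (0, 0, 0, 0, 0, 2); (0, 0, 0, 1, 1, 0); (0, 0, 0, 0, 2, 0))


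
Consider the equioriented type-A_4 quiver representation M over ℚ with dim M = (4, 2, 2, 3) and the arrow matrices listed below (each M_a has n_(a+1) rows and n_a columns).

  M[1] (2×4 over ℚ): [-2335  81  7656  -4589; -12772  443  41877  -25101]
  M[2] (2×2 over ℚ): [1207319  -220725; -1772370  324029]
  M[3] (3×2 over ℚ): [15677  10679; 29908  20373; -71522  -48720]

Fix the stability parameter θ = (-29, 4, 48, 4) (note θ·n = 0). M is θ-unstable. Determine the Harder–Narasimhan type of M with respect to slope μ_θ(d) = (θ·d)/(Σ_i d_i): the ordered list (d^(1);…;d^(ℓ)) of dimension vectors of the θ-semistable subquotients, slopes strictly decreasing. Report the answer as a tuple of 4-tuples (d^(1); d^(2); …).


Via rank(M_{q-1}∘⋯∘M_p): M ≅ I[1,1]^2, I[1,4]^2, I[4,4].
μ_θ-semistable layers: μ^(1)=26; μ^(2)=4; μ^(3)=-29

((0, 0, 2, 2); (0, 2, 0, 1); (4, 0, 0, 0))


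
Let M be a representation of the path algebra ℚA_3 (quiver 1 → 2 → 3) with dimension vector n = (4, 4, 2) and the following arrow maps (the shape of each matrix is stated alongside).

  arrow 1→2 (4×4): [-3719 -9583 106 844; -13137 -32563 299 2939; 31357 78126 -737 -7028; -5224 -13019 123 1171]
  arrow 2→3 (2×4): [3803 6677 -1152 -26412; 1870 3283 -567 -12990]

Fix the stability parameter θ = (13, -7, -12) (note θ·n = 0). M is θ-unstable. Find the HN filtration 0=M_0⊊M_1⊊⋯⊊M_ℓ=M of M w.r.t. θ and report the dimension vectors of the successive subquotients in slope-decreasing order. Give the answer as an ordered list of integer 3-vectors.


Via rank(M_{q-1}∘⋯∘M_p): M ≅ I[1,2]^2, I[1,3]^2.
μ_θ-semistable layers: μ^(1)=3; μ^(2)=-2

((2, 2, 0); (2, 2, 2))


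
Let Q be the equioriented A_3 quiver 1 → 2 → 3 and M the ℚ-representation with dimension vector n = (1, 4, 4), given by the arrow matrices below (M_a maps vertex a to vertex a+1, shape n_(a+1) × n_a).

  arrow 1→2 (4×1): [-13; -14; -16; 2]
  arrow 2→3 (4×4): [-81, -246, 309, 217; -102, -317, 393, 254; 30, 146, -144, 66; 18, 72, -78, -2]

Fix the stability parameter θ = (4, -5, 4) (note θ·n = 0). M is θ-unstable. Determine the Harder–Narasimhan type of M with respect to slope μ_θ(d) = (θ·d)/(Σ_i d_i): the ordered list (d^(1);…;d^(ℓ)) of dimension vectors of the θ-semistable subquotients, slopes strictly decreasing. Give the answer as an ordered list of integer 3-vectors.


Interval decomposition of M: I[1,3], I[2,2]^2, I[2,3], I[3,3]^2.
HN type (ℓ=3): μ^(1)=4; μ^(2)=-1/2; μ^(3)=-5

((0, 0, 4); (1, 1, 0); (0, 3, 0))


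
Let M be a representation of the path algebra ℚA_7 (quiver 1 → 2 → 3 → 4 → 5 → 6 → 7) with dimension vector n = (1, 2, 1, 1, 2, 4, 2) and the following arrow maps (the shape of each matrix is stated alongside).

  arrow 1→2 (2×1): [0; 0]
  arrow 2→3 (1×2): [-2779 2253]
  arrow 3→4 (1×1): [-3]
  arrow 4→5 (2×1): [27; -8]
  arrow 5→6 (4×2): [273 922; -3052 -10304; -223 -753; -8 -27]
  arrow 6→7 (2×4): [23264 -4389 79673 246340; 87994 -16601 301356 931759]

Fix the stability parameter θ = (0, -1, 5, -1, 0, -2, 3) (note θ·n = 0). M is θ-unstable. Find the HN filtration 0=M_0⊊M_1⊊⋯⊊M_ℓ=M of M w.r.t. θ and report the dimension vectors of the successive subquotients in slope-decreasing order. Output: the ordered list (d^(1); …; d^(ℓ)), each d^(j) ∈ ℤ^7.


Via rank(M_{q-1}∘⋯∘M_p): M ≅ I[1,1], I[2,2], I[2,7], I[5,7], I[6,6]^2.
μ_θ-semistable layers: μ^(1)=3; μ^(2)=1/2; μ^(3)=0; μ^(4)=-1; μ^(5)=-2

((0, 0, 0, 0, 0, 0, 2); (0, 0, 1, 1, 1, 1, 0); (1, 0, 0, 0, 0, 0, 0); (0, 2, 0, 0, 1, 1, 0); (0, 0, 0, 0, 0, 2, 0))


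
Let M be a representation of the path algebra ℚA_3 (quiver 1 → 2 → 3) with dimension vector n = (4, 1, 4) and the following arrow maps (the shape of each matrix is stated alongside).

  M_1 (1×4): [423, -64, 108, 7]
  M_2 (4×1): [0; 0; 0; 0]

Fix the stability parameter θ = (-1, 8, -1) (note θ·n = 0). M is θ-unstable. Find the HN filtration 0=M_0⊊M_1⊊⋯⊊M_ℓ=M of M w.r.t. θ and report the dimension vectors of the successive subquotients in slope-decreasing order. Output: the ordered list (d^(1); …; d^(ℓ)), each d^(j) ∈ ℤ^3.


Barcode: M ≅ I[1,1]^3, I[1,2], I[3,3]^4. HN layers by μ_θ (2 steps, strictly decreasing):
  μ^(1)=8; μ^(2)=-1

((0, 1, 0); (4, 0, 4))


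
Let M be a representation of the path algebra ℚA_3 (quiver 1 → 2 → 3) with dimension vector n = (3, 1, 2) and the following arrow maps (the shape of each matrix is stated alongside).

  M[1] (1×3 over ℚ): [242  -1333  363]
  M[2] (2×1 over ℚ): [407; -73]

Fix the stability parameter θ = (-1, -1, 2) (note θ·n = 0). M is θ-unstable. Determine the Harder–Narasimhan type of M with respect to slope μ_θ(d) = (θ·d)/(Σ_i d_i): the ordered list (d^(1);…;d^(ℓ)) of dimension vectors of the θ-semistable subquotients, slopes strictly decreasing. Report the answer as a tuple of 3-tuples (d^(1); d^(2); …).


Barcode: M ≅ I[1,1]^2, I[1,3], I[3,3]. HN layers by μ_θ (2 steps, strictly decreasing):
  μ^(1)=2; μ^(2)=-1

((0, 0, 2); (3, 1, 0))


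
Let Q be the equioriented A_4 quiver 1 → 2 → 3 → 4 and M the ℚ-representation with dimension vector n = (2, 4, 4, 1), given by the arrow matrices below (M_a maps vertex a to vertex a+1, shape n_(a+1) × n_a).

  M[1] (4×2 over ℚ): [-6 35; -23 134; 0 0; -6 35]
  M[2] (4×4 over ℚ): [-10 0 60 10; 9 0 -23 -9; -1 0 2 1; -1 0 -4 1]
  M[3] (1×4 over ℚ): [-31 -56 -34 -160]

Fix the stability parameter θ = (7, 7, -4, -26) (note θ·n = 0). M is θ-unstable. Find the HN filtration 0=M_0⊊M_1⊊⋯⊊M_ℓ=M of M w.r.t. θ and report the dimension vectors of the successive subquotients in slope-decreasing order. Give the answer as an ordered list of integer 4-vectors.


Via rank(M_{q-1}∘⋯∘M_p): M ≅ I[1,2]^2, I[2,3]^2, I[3,3], I[3,4].
μ_θ-semistable layers: μ^(1)=7; μ^(2)=3/2; μ^(3)=-4; μ^(4)=-15

((2, 2, 0, 0); (0, 2, 2, 0); (0, 0, 1, 0); (0, 0, 1, 1))


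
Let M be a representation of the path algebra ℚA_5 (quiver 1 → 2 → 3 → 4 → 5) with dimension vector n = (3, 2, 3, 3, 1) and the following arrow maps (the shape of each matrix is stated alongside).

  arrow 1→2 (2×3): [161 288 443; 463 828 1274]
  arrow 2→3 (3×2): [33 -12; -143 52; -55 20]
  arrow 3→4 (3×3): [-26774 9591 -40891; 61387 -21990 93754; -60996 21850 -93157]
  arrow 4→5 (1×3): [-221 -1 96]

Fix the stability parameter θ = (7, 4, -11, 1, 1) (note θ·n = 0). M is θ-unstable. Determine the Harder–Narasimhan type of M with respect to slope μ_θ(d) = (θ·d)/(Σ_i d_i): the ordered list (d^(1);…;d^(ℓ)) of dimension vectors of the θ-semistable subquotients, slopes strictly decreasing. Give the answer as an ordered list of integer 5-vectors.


Interval decomposition of M: I[1,1], I[1,2], I[1,5], I[3,4]^2.
HN type (ℓ=5): μ^(1)=7; μ^(2)=11/2; μ^(3)=1; μ^(4)=0; μ^(5)=-11

((1, 0, 0, 0, 0); (1, 1, 0, 0, 0); (0, 0, 0, 3, 1); (1, 1, 1, 0, 0); (0, 0, 2, 0, 0))


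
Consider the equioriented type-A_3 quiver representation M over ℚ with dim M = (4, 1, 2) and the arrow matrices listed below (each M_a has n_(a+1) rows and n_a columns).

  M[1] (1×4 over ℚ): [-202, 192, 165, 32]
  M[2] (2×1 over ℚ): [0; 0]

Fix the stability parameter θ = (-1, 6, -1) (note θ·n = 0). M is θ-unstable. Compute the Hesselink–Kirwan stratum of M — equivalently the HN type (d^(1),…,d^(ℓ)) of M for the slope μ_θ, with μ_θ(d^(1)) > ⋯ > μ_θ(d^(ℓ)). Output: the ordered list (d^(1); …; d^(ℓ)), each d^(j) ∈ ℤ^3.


Interval decomposition of M: I[1,1]^3, I[1,2], I[3,3]^2.
HN type (ℓ=2): μ^(1)=6; μ^(2)=-1

((0, 1, 0); (4, 0, 2))


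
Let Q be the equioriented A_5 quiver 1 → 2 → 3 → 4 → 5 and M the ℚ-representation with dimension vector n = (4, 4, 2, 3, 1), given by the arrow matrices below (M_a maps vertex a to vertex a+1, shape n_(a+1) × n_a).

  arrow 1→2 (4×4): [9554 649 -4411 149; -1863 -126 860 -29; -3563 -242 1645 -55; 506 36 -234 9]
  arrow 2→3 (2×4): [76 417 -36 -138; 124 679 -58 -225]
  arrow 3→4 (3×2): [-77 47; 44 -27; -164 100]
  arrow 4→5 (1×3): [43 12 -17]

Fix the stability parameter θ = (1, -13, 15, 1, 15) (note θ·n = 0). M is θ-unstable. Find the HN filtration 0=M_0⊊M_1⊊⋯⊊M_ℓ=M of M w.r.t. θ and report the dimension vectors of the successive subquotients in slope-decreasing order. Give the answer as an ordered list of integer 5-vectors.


Interval decomposition of M: I[1,2]^2, I[1,4], I[1,5], I[4,4].
HN type (ℓ=4): μ^(1)=15; μ^(2)=8; μ^(3)=1; μ^(4)=-6

((0, 0, 0, 0, 1); (0, 0, 2, 2, 0); (0, 0, 0, 1, 0); (4, 4, 0, 0, 0))


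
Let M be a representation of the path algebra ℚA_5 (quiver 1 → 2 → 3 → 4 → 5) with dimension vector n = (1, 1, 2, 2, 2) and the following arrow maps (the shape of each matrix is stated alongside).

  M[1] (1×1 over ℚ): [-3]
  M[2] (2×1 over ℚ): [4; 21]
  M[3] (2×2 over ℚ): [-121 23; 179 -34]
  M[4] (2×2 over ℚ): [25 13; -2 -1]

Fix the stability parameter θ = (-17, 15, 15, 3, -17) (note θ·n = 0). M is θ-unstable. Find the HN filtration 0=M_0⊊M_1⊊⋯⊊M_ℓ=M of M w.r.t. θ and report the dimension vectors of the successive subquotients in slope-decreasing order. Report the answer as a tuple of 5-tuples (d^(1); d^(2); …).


Interval decomposition of M: I[1,5], I[3,5].
HN type (ℓ=3): μ^(1)=4; μ^(2)=1/3; μ^(3)=-17

((0, 1, 1, 1, 1); (0, 0, 1, 1, 1); (1, 0, 0, 0, 0))


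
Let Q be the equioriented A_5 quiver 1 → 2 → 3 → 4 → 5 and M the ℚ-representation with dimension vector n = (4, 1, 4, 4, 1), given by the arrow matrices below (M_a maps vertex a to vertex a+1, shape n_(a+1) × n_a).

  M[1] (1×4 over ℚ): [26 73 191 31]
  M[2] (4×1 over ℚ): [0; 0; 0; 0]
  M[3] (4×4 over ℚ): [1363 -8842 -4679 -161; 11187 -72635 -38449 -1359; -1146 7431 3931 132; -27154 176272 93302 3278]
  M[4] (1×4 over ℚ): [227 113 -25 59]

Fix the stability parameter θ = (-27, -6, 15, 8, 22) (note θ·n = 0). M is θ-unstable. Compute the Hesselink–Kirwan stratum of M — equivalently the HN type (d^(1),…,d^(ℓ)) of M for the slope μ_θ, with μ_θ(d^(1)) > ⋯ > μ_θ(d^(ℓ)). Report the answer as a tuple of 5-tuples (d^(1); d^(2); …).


Barcode: M ≅ I[1,1]^3, I[1,2], I[3,3], I[3,4]^2, I[3,5], I[4,4]. HN layers by μ_θ (6 steps, strictly decreasing):
  μ^(1)=22; μ^(2)=15; μ^(3)=23/2; μ^(4)=8; μ^(5)=-6; μ^(6)=-27

((0, 0, 0, 0, 1); (0, 0, 1, 0, 0); (0, 0, 3, 3, 0); (0, 0, 0, 1, 0); (0, 1, 0, 0, 0); (4, 0, 0, 0, 0))


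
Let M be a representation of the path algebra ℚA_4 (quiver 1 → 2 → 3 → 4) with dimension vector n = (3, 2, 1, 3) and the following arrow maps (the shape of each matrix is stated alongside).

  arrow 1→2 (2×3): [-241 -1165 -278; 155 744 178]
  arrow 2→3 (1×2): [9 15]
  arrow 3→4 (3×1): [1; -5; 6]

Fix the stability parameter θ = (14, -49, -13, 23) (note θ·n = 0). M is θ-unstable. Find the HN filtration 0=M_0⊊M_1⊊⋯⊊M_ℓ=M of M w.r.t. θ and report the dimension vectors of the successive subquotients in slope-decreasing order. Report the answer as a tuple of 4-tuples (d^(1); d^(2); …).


Barcode: M ≅ I[1,1], I[1,2], I[1,4], I[4,4]^2. HN layers by μ_θ (4 steps, strictly decreasing):
  μ^(1)=23; μ^(2)=14; μ^(3)=-13; μ^(4)=-35/2

((0, 0, 0, 3); (1, 0, 0, 0); (0, 0, 1, 0); (2, 2, 0, 0))


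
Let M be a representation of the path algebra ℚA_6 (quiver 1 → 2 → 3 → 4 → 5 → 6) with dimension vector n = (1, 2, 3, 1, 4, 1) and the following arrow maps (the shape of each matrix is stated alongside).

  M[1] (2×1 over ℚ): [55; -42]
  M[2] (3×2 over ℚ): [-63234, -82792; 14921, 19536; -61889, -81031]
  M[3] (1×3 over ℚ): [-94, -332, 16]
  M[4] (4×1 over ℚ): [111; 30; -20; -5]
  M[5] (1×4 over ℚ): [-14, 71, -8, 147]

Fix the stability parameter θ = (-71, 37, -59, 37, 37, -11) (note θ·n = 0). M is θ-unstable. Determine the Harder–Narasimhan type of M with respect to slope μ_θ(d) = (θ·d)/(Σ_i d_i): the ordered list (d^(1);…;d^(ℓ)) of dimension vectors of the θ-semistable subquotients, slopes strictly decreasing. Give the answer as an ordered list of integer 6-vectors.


Interval decomposition of M: I[1,3], I[2,3], I[3,6], I[5,5]^3.
HN type (ℓ=5): μ^(1)=37; μ^(2)=21; μ^(3)=-11; μ^(4)=-59; μ^(5)=-71

((0, 0, 0, 0, 3, 0); (0, 0, 0, 1, 1, 1); (0, 2, 2, 0, 0, 0); (0, 0, 1, 0, 0, 0); (1, 0, 0, 0, 0, 0))


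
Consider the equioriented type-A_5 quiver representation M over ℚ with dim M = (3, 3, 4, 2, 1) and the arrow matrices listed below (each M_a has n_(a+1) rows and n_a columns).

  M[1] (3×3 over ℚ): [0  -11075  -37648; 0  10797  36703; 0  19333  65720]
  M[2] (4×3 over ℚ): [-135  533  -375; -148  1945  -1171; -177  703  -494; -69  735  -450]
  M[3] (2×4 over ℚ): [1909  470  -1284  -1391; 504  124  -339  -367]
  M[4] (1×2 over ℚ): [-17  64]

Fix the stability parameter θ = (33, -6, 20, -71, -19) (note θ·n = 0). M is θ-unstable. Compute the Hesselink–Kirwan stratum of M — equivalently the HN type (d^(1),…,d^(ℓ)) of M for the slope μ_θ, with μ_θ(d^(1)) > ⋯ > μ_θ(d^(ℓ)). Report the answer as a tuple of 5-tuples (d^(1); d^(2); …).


Interval decomposition of M: I[1,1], I[1,4], I[1,5], I[2,3], I[3,3].
HN type (ℓ=4): μ^(1)=33; μ^(2)=20; μ^(3)=-6; μ^(4)=-43/5

((1, 0, 0, 0, 0); (0, 0, 2, 0, 0); (1, 2, 1, 1, 0); (1, 1, 1, 1, 1))


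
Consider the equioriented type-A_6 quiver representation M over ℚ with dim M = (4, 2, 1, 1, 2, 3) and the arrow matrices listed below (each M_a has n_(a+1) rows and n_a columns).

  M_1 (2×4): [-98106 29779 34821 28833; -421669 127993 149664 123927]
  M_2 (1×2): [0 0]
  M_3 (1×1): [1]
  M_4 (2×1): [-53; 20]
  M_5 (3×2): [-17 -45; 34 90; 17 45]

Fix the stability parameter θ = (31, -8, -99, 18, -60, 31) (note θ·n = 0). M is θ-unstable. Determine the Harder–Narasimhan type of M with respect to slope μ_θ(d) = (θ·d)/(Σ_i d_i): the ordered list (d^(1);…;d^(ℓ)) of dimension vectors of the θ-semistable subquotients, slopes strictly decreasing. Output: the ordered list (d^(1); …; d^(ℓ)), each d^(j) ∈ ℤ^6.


Interval decomposition of M: I[1,1]^2, I[1,2]^2, I[3,6], I[5,5], I[6,6]^2.
HN type (ℓ=5): μ^(1)=31; μ^(2)=23/2; μ^(3)=-21; μ^(4)=-60; μ^(5)=-99

((2, 0, 0, 0, 0, 3); (2, 2, 0, 0, 0, 0); (0, 0, 0, 1, 1, 0); (0, 0, 0, 0, 1, 0); (0, 0, 1, 0, 0, 0))


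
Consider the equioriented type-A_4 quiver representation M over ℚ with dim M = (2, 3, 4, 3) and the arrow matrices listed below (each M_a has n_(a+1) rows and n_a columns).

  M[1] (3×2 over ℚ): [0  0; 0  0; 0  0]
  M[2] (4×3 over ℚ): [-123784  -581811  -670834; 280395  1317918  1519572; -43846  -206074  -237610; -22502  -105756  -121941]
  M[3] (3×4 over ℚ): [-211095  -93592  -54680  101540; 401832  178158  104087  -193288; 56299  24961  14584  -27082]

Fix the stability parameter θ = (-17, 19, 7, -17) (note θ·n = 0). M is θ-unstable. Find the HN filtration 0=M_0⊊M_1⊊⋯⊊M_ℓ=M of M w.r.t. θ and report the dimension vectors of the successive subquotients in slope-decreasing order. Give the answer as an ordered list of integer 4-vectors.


Via rank(M_{q-1}∘⋯∘M_p): M ≅ I[1,1]^2, I[2,4]^3, I[3,3].
μ_θ-semistable layers: μ^(1)=7; μ^(2)=3; μ^(3)=-17

((0, 0, 1, 0); (0, 3, 3, 3); (2, 0, 0, 0))


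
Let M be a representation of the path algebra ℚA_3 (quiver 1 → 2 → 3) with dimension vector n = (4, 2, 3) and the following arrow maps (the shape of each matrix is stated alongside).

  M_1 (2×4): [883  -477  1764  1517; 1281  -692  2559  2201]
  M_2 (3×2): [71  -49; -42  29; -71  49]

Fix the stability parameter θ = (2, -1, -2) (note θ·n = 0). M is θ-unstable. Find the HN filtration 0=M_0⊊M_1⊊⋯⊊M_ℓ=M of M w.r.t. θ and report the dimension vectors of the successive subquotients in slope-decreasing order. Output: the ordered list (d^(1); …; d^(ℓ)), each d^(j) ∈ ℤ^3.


Barcode: M ≅ I[1,1]^2, I[1,3]^2, I[3,3]. HN layers by μ_θ (3 steps, strictly decreasing):
  μ^(1)=2; μ^(2)=-1/3; μ^(3)=-2

((2, 0, 0); (2, 2, 2); (0, 0, 1))


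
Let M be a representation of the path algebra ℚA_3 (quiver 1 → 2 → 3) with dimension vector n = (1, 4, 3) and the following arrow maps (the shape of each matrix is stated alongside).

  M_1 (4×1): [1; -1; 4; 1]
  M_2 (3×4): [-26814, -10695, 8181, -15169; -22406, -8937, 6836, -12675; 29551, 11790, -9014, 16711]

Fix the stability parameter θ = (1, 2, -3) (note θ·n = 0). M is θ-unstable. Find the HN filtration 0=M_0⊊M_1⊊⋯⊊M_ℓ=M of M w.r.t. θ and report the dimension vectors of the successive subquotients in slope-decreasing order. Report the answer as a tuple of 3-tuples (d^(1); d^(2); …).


Via rank(M_{q-1}∘⋯∘M_p): M ≅ I[1,3], I[2,2], I[2,3]^2.
μ_θ-semistable layers: μ^(1)=2; μ^(2)=0; μ^(3)=-1/2

((0, 1, 0); (1, 1, 1); (0, 2, 2))


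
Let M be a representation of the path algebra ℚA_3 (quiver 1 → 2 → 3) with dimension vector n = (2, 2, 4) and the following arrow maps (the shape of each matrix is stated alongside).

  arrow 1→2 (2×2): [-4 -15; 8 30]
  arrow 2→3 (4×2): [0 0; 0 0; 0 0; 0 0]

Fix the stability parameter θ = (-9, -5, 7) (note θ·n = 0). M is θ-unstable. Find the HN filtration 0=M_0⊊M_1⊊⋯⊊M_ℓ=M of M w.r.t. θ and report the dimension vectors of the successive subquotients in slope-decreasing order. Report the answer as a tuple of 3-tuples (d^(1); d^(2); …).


Interval decomposition of M: I[1,1], I[1,2], I[2,2], I[3,3]^4.
HN type (ℓ=3): μ^(1)=7; μ^(2)=-5; μ^(3)=-9

((0, 0, 4); (0, 2, 0); (2, 0, 0))


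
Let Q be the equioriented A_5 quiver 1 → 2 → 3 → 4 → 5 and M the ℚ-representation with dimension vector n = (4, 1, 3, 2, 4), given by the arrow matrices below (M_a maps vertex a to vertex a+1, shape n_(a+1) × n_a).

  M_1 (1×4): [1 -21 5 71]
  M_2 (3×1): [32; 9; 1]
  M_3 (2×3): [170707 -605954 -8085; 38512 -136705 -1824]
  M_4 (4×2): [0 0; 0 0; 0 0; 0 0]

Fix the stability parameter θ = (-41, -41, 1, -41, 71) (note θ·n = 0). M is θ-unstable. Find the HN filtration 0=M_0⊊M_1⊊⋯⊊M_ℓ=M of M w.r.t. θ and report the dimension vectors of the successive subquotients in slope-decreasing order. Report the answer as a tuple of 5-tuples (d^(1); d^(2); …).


Via rank(M_{q-1}∘⋯∘M_p): M ≅ I[1,1]^3, I[1,4], I[3,3], I[3,4], I[5,5]^4.
μ_θ-semistable layers: μ^(1)=71; μ^(2)=1; μ^(3)=-20; μ^(4)=-41

((0, 0, 0, 0, 4); (0, 0, 1, 0, 0); (0, 0, 2, 2, 0); (4, 1, 0, 0, 0))


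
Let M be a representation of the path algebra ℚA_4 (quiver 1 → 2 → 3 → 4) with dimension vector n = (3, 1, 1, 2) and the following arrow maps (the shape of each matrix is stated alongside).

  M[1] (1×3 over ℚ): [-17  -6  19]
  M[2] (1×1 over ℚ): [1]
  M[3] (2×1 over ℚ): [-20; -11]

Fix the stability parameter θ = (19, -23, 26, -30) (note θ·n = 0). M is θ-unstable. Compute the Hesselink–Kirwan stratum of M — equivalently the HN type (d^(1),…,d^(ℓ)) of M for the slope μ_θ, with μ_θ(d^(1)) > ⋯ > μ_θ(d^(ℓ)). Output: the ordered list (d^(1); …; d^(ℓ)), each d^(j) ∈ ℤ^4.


Via rank(M_{q-1}∘⋯∘M_p): M ≅ I[1,1]^2, I[1,4], I[4,4].
μ_θ-semistable layers: μ^(1)=19; μ^(2)=-2; μ^(3)=-30

((2, 0, 0, 0); (1, 1, 1, 1); (0, 0, 0, 1))


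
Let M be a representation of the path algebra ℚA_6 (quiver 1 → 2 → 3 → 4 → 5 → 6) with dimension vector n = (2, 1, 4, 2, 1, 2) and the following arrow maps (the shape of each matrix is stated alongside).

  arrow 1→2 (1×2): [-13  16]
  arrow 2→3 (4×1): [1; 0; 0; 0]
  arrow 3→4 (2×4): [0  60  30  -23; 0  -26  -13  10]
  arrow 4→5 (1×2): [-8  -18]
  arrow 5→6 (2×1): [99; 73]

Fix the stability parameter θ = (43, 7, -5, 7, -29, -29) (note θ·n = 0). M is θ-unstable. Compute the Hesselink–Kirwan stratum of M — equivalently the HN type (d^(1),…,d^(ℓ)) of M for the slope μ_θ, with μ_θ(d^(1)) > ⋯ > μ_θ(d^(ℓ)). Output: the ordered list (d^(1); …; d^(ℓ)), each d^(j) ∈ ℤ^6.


Interval decomposition of M: I[1,1], I[1,3], I[3,3], I[3,4], I[3,6], I[6,6].
HN type (ℓ=6): μ^(1)=43; μ^(2)=15; μ^(3)=7; μ^(4)=-5; μ^(5)=-14; μ^(6)=-29

((1, 0, 0, 0, 0, 0); (1, 1, 1, 0, 0, 0); (0, 0, 0, 1, 0, 0); (0, 0, 2, 0, 0, 0); (0, 0, 1, 1, 1, 1); (0, 0, 0, 0, 0, 1))


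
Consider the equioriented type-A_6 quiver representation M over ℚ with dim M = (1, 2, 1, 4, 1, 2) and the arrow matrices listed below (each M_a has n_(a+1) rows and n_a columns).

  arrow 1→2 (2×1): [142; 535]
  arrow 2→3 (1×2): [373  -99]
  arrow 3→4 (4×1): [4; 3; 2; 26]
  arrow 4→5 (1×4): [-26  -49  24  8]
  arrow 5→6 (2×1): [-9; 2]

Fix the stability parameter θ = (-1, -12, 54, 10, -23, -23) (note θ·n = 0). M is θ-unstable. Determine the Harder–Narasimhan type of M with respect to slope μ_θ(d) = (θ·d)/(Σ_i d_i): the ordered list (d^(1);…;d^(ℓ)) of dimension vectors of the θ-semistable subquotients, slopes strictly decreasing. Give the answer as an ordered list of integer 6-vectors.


Via rank(M_{q-1}∘⋯∘M_p): M ≅ I[1,6], I[2,2], I[4,4]^3, I[6,6].
μ_θ-semistable layers: μ^(1)=10; μ^(2)=9/2; μ^(3)=-13/2; μ^(4)=-12; μ^(5)=-23

((0, 0, 0, 3, 0, 0); (0, 0, 1, 1, 1, 1); (1, 1, 0, 0, 0, 0); (0, 1, 0, 0, 0, 0); (0, 0, 0, 0, 0, 1))


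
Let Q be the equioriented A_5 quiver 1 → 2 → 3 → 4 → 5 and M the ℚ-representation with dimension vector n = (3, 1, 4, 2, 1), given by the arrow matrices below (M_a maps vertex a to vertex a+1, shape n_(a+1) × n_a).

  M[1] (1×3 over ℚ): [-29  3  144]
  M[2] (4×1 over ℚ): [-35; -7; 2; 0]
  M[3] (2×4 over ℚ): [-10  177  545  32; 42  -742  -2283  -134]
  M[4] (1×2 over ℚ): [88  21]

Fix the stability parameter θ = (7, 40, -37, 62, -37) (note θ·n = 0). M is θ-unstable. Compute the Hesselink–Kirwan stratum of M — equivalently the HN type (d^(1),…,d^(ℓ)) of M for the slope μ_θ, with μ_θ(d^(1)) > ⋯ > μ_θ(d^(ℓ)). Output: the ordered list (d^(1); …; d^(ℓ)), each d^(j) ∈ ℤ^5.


Barcode: M ≅ I[1,1]^2, I[1,5], I[3,3]^2, I[3,4]. HN layers by μ_θ (5 steps, strictly decreasing):
  μ^(1)=62; μ^(2)=25/2; μ^(3)=7; μ^(4)=10/3; μ^(5)=-37

((0, 0, 0, 1, 0); (0, 0, 0, 1, 1); (2, 0, 0, 0, 0); (1, 1, 1, 0, 0); (0, 0, 3, 0, 0))


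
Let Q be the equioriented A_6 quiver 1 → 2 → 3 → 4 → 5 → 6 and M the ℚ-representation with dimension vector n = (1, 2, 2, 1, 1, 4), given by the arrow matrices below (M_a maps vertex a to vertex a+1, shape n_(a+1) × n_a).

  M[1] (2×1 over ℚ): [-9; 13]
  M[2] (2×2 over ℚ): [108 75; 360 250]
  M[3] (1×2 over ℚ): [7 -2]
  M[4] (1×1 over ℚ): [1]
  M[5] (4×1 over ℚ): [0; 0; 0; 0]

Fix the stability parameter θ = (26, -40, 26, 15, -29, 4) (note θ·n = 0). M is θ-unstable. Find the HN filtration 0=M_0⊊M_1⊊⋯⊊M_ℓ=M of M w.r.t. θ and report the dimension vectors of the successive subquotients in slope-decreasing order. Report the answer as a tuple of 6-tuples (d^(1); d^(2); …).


Barcode: M ≅ I[1,5], I[2,2], I[3,3], I[6,6]^4. HN layers by μ_θ (4 steps, strictly decreasing):
  μ^(1)=26; μ^(2)=4; μ^(3)=-7; μ^(4)=-40

((0, 0, 1, 0, 0, 0); (0, 0, 1, 1, 1, 4); (1, 1, 0, 0, 0, 0); (0, 1, 0, 0, 0, 0))


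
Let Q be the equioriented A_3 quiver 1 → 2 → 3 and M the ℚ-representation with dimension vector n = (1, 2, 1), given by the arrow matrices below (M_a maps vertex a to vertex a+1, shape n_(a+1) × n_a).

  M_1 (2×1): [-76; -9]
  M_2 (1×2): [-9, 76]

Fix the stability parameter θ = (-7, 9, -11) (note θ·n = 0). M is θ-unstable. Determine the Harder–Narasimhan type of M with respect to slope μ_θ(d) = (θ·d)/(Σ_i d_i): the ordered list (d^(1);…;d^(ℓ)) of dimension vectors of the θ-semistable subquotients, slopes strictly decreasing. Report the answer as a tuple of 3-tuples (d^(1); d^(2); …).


Via rank(M_{q-1}∘⋯∘M_p): M ≅ I[1,2], I[2,3].
μ_θ-semistable layers: μ^(1)=9; μ^(2)=-1; μ^(3)=-7

((0, 1, 0); (0, 1, 1); (1, 0, 0))


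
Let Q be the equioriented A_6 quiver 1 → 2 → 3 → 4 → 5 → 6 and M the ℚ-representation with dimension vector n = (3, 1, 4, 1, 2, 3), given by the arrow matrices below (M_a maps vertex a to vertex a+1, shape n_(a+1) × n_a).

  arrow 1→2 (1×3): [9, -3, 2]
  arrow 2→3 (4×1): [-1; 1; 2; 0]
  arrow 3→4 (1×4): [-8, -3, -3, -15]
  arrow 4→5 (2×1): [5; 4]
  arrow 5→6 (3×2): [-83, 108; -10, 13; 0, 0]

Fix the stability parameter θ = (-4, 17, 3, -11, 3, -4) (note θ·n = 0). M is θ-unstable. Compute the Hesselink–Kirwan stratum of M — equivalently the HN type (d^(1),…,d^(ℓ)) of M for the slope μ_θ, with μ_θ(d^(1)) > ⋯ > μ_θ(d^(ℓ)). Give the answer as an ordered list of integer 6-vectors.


Interval decomposition of M: I[1,1]^2, I[1,6], I[3,3]^3, I[5,6], I[6,6].
HN type (ℓ=4): μ^(1)=3; μ^(2)=8/5; μ^(3)=-1/2; μ^(4)=-4

((0, 0, 3, 0, 0, 0); (0, 1, 1, 1, 1, 1); (0, 0, 0, 0, 1, 1); (3, 0, 0, 0, 0, 1))


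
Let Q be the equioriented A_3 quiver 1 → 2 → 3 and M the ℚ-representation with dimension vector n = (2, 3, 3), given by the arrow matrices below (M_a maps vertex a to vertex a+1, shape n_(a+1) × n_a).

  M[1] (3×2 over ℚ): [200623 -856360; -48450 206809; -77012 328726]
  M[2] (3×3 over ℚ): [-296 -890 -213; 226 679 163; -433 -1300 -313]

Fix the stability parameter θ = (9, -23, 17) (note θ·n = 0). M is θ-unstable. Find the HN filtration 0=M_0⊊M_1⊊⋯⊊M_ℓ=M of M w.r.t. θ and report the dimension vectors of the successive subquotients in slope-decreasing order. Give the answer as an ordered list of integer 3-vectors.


Via rank(M_{q-1}∘⋯∘M_p): M ≅ I[1,3]^2, I[2,3].
μ_θ-semistable layers: μ^(1)=17; μ^(2)=-7; μ^(3)=-23

((0, 0, 3); (2, 2, 0); (0, 1, 0))
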